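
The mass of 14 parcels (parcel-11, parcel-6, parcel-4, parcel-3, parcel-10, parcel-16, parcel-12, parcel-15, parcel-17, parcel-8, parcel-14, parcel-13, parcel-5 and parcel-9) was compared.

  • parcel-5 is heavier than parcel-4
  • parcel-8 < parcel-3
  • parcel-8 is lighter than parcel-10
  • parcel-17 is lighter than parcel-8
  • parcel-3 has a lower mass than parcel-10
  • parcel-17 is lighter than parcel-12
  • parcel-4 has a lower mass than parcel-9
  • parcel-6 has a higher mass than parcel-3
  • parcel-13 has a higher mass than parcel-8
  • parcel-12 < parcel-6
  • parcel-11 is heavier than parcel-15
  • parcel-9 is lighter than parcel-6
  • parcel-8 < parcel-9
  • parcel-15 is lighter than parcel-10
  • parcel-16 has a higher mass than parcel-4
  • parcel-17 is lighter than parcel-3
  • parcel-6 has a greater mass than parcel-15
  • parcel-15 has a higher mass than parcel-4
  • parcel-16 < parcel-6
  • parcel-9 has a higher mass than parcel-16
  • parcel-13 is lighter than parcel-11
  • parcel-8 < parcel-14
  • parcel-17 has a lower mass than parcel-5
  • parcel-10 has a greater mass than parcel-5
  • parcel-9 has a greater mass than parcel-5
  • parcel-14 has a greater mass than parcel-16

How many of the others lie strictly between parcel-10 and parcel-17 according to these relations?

3

Chaining upward from parcel-17 reaches: parcel-8, parcel-3, parcel-5, parcel-12, parcel-9, parcel-6, parcel-13, parcel-11, parcel-14.
Chaining downward from parcel-10 reaches: parcel-4, parcel-8, parcel-15, parcel-3, parcel-5.
Strictly between parcel-17 and parcel-10 are those in both lists: parcel-8, parcel-3, parcel-5 — 3 elements.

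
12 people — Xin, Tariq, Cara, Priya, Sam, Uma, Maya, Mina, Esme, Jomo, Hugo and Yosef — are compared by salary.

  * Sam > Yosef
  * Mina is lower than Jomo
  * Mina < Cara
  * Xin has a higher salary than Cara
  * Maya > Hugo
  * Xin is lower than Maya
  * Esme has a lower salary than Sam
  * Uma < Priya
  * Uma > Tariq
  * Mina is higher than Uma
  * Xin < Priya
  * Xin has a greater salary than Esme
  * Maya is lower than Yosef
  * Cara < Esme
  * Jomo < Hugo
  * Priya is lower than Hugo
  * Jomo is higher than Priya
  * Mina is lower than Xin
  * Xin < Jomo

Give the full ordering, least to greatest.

Tariq < Uma < Mina < Cara < Esme < Xin < Priya < Jomo < Hugo < Maya < Yosef < Sam

The consecutive links are each given: Tariq < Uma; Uma < Mina; Mina < Cara; Cara < Esme; Esme < Xin; Xin < Priya; Priya < Jomo; Jomo < Hugo; Hugo < Maya; Maya < Yosef; Yosef < Sam.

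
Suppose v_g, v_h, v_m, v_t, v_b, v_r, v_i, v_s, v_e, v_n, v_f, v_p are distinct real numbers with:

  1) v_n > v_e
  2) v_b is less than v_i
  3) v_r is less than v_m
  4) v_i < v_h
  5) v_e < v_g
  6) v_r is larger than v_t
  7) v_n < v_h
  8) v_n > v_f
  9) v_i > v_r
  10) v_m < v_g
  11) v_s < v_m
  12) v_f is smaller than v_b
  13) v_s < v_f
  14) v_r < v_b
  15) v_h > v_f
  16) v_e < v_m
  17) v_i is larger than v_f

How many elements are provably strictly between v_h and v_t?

The relations place v_t below v_h. An element lies strictly between them when it is forced above v_t and also forced below v_h.
Above v_t: {v_r, v_m, v_g, v_b, v_i}. Below v_h: {v_s, v_f, v_r, v_e, v_n, v_b, v_i}.
Intersection: {v_r, v_b, v_i} — 3.

3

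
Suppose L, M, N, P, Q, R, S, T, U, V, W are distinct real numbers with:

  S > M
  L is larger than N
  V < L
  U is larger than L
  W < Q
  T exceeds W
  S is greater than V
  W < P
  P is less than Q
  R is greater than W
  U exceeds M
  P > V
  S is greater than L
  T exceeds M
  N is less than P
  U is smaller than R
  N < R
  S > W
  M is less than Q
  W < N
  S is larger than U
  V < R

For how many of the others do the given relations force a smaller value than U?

5

The elements the relations force below U are V, W, N, M, L — no chain reaches any other.
That is 5.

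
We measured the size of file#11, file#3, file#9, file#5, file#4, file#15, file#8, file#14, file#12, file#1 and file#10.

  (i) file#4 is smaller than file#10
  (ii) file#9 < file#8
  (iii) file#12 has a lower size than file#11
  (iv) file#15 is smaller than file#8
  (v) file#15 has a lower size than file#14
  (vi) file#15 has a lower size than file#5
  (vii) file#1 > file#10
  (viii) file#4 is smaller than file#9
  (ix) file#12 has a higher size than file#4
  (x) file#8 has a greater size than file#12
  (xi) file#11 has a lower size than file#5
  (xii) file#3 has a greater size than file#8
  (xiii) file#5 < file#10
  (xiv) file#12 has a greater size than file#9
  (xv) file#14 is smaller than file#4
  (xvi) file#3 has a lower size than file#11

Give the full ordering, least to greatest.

Nothing is placed below file#15, so it is least; from there file#15 < file#14; file#14 < file#4; file#4 < file#9; file#9 < file#12; file#12 < file#8; file#8 < file#3; file#3 < file#11; file#11 < file#5; file#5 < file#10; file#10 < file#1, each given directly.

file#15 < file#14 < file#4 < file#9 < file#12 < file#8 < file#3 < file#11 < file#5 < file#10 < file#1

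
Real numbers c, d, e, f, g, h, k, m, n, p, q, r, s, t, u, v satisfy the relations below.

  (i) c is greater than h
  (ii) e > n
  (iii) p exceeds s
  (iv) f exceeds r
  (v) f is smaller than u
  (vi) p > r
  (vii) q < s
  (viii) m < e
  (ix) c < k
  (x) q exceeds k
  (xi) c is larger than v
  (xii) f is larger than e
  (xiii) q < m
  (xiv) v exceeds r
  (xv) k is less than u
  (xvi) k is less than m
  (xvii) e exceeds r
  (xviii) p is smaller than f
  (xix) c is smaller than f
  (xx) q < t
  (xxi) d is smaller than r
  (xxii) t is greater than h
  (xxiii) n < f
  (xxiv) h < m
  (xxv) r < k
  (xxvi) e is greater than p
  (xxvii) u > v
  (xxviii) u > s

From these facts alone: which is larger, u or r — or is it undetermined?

r < v and v < c give r < c.
Then c < k extends the chain to k.
Then k < q extends the chain to q.
Then q < s extends the chain to s.
With s < p: r < v < c < k < q < s < p.
With p < e: r < v < c < k < q < s < p < e.
With e < f: r < v < c < k < q < s < p < e < f.
Then f < u extends the chain to u.
So u is larger.

u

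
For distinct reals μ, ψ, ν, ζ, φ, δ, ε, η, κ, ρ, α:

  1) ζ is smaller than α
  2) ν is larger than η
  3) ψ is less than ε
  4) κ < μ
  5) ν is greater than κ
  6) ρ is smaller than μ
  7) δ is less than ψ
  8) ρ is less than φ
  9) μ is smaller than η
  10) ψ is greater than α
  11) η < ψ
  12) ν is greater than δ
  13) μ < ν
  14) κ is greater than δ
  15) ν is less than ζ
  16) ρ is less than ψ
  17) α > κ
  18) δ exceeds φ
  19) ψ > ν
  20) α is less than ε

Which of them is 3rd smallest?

δ

The consecutive relations fix a unique order: ρ < φ < δ < κ < μ < η < ν < ζ < α < ψ < ε.
Counting 3 from the smallest end gives δ.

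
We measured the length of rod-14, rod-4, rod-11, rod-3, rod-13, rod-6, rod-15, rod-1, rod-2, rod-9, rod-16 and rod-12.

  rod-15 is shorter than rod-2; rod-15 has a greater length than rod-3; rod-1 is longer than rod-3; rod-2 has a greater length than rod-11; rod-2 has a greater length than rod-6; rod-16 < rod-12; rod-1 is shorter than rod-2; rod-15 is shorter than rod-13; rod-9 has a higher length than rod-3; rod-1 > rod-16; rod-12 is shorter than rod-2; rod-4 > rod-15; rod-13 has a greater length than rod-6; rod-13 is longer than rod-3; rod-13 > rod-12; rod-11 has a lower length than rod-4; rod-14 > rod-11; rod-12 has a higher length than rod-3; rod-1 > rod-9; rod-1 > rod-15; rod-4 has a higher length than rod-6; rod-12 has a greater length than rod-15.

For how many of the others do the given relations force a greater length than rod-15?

Directly above rod-15: rod-12, rod-13, rod-1, rod-2, rod-4.
No other element is forced above rod-15 by the given relations, so the count is 5.

5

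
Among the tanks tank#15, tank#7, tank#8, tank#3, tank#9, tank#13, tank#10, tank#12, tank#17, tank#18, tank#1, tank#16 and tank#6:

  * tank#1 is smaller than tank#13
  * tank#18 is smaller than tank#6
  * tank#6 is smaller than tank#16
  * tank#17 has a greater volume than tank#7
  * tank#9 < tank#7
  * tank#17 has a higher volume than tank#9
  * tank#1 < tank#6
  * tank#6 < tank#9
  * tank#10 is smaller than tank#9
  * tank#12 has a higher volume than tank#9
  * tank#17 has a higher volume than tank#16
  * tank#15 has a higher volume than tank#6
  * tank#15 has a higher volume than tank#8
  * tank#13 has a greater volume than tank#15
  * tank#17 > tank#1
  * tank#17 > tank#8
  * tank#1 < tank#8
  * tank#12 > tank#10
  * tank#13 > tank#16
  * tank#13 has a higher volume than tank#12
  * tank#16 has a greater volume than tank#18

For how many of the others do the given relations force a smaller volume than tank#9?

4

The elements the relations force below tank#9 are tank#10, tank#18, tank#1, tank#6 — no chain reaches any other.
That is 4.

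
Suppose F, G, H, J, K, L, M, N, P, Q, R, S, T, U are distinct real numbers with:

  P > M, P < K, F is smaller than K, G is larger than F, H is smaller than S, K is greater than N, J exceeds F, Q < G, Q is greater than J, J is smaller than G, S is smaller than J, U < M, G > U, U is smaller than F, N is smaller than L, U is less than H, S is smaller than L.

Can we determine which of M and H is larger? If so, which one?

undetermined

Following every chain through M: above M we get P, K; below M we get U.
H is not reached, and no chain runs the other way from H to M.
So the given relations leave the order of M and H undetermined.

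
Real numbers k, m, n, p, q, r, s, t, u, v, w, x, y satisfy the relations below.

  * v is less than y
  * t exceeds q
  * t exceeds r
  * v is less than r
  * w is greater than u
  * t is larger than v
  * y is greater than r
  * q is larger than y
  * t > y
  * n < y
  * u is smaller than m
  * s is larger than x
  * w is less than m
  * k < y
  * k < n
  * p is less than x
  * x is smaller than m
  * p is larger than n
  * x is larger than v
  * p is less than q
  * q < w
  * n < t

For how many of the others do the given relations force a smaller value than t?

The elements the relations force below t are k, v, n, r, y, p, q — no chain reaches any other.
That is 7.

7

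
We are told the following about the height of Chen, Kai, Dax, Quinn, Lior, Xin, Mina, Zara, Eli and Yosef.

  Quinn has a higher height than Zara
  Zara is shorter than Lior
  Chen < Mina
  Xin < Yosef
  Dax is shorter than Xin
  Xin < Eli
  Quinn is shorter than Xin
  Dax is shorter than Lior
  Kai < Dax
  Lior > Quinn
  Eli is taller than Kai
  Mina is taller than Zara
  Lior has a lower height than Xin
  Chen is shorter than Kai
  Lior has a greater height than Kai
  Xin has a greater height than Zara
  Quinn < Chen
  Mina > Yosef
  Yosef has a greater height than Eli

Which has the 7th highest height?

The consecutive relations fix a unique order: Zara < Quinn < Chen < Kai < Dax < Lior < Xin < Eli < Yosef < Mina.
Counting 7 from the largest end gives Kai.

Kai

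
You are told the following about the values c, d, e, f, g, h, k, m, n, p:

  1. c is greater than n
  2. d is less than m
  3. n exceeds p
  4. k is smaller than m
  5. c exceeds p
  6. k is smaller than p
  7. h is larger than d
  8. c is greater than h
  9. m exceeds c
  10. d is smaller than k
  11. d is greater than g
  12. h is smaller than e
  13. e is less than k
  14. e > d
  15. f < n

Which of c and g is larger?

The relevant relations are g < d; d < h; h < e; e < k; k < p; p < n; n < c.
Together: g < d < h < e < k < p < n < c.
So g < c; c is the larger of the two.

c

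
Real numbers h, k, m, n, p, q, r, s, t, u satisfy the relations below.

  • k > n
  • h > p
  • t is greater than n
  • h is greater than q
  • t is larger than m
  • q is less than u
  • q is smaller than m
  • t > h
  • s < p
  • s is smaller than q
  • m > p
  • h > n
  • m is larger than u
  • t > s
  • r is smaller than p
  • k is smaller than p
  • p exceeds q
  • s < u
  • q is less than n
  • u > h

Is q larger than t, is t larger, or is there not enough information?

Chaining the given relations: q < n < k < p < h < u < m < t.
So t is larger.

t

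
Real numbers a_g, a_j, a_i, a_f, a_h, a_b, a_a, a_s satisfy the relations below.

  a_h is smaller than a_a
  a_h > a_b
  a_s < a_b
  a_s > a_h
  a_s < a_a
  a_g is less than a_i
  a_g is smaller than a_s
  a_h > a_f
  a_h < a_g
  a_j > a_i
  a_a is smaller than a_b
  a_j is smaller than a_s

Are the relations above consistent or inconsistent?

inconsistent

Chaining the given relations yields a_h < a_g < a_i < a_j < a_s < a_a < a_b, so a_h < a_b. But one relation states a_b < a_h. These cannot both hold.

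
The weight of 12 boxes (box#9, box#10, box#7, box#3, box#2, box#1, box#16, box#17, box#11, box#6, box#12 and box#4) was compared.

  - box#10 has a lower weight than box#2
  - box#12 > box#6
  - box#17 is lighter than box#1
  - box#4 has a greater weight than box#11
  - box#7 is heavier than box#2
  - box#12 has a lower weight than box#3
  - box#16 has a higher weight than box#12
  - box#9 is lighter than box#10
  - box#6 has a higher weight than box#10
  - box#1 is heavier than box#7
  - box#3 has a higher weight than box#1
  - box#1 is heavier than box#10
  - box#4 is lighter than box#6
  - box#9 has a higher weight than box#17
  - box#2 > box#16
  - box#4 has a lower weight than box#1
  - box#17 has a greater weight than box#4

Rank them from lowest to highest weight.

box#11 < box#4 < box#17 < box#9 < box#10 < box#6 < box#12 < box#16 < box#2 < box#7 < box#1 < box#3

Each adjacent pair is fixed by a given relation: box#11 < box#4; box#4 < box#17; box#17 < box#9; box#9 < box#10; box#10 < box#6; box#6 < box#12; box#12 < box#16; box#16 < box#2; box#2 < box#7; box#7 < box#1; box#1 < box#3. Chaining them end to end gives the full order.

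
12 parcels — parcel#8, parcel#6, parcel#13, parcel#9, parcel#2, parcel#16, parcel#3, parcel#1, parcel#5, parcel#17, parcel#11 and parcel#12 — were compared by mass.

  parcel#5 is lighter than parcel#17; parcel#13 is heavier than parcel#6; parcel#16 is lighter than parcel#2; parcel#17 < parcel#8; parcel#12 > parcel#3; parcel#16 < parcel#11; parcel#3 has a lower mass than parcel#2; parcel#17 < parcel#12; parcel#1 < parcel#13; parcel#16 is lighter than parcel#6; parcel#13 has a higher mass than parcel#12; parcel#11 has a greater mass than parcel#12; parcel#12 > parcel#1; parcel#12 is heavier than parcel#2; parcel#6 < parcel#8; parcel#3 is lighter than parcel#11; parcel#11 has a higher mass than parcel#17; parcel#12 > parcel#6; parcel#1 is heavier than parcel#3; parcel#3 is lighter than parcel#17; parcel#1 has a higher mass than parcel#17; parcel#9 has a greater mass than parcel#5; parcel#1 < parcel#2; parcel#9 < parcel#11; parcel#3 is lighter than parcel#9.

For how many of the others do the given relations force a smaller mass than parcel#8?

5

The elements the relations force below parcel#8 are parcel#3, parcel#16, parcel#5, parcel#17, parcel#6 — no chain reaches any other.
That is 5.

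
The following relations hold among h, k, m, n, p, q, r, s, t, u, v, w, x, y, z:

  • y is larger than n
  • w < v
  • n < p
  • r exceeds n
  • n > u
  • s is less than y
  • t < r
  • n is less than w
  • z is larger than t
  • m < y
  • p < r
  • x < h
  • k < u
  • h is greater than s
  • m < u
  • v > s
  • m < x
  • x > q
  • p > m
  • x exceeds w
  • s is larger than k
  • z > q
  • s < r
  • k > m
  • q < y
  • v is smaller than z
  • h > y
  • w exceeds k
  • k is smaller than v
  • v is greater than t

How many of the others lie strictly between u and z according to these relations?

3

The relations place u below z. An element lies strictly between them when it is forced above u and also forced below z.
Above u: {n, w, v, p, x, r, y, h}. Below z: {m, t, k, q, n, w, s, v}.
Intersection: {n, w, v} — 3.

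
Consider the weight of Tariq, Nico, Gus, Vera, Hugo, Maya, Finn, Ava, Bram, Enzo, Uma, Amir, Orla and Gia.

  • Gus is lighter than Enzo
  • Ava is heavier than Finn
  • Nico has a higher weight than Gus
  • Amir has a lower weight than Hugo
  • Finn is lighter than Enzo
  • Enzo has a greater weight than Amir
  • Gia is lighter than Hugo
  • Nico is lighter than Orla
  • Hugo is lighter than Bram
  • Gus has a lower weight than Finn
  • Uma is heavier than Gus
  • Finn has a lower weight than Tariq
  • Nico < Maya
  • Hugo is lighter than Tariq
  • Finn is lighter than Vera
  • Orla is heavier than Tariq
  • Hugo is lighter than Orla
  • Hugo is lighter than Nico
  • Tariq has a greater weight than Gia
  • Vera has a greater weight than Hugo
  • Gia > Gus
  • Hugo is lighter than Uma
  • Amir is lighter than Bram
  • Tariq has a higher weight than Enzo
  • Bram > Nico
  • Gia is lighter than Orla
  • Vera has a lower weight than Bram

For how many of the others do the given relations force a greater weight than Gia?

8

From Gia the given relations immediately reach Hugo, Tariq, Orla.
From those, Nico, Vera, Bram, Uma — 7 in total.
From those, Maya — 8 in total.
No other element is forced above Gia by the given relations, so the count is 8.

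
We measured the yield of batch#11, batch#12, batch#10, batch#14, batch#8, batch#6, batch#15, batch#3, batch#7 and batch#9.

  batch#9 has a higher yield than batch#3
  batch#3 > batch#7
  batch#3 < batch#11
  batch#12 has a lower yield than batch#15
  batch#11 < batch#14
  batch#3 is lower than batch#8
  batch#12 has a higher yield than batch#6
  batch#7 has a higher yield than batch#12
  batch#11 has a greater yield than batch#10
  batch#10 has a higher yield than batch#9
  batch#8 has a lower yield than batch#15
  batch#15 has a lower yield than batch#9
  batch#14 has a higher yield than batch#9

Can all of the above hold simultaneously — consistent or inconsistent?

consistent

Every relation is compatible with batch#6 < batch#12 < batch#7 < batch#3 < batch#8 < batch#15 < batch#9 < batch#10 < batch#11 < batch#14; the set is consistent.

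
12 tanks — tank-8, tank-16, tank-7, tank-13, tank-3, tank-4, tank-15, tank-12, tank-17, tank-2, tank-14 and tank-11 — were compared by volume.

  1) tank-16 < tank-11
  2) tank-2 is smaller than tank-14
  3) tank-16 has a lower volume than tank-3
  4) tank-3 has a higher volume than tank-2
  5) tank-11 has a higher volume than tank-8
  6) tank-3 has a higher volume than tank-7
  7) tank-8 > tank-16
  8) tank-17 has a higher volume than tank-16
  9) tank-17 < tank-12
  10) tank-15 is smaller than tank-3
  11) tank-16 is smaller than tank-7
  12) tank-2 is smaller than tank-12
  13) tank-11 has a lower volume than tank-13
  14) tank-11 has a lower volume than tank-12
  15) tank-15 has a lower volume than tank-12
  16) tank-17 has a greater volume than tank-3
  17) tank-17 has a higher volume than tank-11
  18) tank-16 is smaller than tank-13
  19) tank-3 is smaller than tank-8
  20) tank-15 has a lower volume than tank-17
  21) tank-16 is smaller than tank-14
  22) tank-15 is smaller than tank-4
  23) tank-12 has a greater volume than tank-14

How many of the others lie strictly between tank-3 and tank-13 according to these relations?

The relations place tank-3 below tank-13. An element lies strictly between them when it is forced above tank-3 and also forced below tank-13.
Above tank-3: {tank-8, tank-11, tank-17, tank-12}. Below tank-13: {tank-15, tank-16, tank-2, tank-7, tank-8, tank-11}.
Intersection: {tank-8, tank-11} — 2.

2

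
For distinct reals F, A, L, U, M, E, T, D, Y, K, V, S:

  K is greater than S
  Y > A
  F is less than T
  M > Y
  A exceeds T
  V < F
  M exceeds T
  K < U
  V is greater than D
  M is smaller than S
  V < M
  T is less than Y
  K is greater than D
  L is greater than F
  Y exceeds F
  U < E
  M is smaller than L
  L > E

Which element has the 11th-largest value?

The consecutive relations fix a unique order: D < V < F < T < A < Y < M < S < K < U < E < L.
Counting 11 from the largest end gives V.

V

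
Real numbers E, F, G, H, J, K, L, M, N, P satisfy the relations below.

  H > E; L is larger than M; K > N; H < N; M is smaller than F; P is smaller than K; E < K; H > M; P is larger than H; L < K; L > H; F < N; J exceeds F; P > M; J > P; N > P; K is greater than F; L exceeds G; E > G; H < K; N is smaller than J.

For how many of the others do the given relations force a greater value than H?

The elements the relations force above H are P, L, N, J, K — no chain reaches any other.
That is 5.

5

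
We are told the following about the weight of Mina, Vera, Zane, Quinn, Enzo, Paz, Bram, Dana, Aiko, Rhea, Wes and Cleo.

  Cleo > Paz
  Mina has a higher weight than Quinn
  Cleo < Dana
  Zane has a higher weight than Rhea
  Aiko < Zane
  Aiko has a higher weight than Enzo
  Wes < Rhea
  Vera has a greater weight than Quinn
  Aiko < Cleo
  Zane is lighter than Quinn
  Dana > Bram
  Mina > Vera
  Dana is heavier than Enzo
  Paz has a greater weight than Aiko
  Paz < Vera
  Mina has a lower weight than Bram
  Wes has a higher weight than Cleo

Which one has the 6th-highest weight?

Zane

The consecutive relations fix a unique order: Enzo < Aiko < Paz < Cleo < Wes < Rhea < Zane < Quinn < Vera < Mina < Bram < Dana.
Counting 6 from the largest end gives Zane.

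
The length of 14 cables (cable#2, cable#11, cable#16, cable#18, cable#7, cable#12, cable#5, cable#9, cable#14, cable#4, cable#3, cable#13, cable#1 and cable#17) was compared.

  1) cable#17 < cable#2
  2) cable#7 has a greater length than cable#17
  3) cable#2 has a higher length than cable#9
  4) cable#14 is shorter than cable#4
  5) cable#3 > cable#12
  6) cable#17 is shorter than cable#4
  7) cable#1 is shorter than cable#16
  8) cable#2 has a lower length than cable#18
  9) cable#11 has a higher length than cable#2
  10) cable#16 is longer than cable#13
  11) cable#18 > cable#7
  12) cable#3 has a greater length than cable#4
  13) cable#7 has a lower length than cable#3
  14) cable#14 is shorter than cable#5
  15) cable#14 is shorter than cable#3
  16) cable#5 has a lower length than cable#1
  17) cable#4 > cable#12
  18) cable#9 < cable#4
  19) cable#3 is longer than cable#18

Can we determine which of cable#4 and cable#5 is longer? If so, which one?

Following every chain through cable#5: above cable#5 we get cable#1, cable#16; below cable#5 we get cable#14.
cable#4 is not reached, and no chain runs the other way from cable#4 to cable#5.
So the given relations leave the order of cable#5 and cable#4 undetermined.

undetermined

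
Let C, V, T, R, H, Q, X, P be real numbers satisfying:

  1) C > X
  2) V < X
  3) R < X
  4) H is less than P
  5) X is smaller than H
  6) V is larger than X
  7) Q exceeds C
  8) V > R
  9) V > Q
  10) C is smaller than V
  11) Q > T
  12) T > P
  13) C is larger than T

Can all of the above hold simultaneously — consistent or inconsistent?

inconsistent

Chaining the given relations yields X < H < P < T < C < Q < V, so X < V. But one relation states V < X. These cannot both hold.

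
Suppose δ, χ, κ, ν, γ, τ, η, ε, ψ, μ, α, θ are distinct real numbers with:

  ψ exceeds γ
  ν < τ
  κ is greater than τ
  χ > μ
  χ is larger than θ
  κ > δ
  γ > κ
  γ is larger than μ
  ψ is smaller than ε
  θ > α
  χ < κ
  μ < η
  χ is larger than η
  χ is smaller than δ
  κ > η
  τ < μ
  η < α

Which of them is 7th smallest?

Chaining the given pairs: ν < τ < μ < η < α < θ < χ < δ < κ < γ < ψ < ε.
Counting 7 from the smallest end gives χ.

χ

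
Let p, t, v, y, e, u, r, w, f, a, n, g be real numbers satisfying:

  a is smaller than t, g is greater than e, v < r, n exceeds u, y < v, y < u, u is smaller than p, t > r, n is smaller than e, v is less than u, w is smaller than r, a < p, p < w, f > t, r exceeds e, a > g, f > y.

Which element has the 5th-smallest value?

Piecing the relations together gives one ordering: y < v < u < n < e < g < a < p < w < r < t < f.
Counting 5 from the smallest end gives e.

e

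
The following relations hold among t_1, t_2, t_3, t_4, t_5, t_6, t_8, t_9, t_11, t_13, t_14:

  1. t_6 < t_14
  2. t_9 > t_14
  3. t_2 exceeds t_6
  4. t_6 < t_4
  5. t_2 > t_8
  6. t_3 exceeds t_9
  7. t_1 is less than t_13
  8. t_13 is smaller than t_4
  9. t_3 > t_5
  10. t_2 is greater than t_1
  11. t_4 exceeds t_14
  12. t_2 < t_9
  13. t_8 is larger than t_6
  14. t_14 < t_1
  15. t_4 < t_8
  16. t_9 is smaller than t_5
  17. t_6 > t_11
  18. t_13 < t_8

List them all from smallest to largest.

t_11 < t_6 < t_14 < t_1 < t_13 < t_4 < t_8 < t_2 < t_9 < t_5 < t_3

Each adjacent pair is fixed by a given relation: t_11 < t_6; t_6 < t_14; t_14 < t_1; t_1 < t_13; t_13 < t_4; t_4 < t_8; t_8 < t_2; t_2 < t_9; t_9 < t_5; t_5 < t_3. Chaining them end to end gives the full order.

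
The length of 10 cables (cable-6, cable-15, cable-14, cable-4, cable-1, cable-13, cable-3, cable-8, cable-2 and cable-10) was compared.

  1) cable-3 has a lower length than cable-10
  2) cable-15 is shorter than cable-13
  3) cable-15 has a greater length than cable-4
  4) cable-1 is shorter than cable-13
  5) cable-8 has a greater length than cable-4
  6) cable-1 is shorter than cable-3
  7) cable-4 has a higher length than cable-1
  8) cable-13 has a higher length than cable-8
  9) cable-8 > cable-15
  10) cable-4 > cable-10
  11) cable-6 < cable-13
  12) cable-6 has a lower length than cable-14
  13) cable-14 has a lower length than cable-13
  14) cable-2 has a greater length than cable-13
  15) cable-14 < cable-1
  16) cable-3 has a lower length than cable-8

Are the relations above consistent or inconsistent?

consistent

The single ordering cable-6 < cable-14 < cable-1 < cable-3 < cable-10 < cable-4 < cable-15 < cable-8 < cable-13 < cable-2 satisfies every listed relation, so no contradiction arises.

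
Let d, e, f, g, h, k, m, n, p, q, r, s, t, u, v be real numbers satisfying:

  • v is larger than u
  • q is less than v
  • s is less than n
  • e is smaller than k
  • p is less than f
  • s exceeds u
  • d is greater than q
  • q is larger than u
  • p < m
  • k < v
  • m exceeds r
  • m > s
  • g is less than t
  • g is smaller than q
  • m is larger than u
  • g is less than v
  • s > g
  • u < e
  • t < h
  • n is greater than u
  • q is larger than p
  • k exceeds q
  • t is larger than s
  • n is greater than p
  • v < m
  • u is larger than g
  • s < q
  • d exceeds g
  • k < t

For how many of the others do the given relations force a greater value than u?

10

The elements the relations force above u are s, e, q, k, d, v, m, t, h, n — no chain reaches any other.
That is 10.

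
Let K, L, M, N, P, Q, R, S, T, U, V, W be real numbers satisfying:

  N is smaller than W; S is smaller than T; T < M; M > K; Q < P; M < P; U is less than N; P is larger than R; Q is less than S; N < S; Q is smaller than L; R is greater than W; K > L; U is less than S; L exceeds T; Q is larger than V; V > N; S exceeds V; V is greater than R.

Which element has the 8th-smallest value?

T

The consecutive relations fix a unique order: U < N < W < R < V < Q < S < T < L < K < M < P.
Counting 8 from the smallest end gives T.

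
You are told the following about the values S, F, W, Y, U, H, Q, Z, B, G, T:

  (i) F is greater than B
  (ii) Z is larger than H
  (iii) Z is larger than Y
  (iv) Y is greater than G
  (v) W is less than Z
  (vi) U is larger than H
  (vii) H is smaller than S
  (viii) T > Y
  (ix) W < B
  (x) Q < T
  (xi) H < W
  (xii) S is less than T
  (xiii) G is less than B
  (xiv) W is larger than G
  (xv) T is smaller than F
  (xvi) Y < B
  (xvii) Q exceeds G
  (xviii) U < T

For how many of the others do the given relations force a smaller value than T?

From T the given relations immediately reach S, U, Y, Q.
From those, H, G — 6 in total.
Nothing else is reachable below T; 6 in all.

6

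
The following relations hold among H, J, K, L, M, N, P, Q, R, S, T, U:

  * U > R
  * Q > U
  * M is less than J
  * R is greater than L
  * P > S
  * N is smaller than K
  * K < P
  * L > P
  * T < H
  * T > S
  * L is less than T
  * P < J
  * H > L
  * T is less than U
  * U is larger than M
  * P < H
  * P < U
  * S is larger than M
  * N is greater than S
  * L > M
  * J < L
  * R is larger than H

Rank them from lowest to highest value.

Each adjacent pair is fixed by a given relation: M < S; S < N; N < K; K < P; P < J; J < L; L < T; T < H; H < R; R < U; U < Q. Chaining them end to end gives the full order.

M < S < N < K < P < J < L < T < H < R < U < Q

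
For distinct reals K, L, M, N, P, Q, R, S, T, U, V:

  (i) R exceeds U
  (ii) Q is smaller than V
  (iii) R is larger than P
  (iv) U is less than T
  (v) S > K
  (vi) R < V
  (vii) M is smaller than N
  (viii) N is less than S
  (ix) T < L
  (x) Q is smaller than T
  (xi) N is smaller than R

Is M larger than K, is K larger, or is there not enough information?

Following every chain through M: above M we get N, S, R, V.
K is not reached, and no chain runs the other way from K to M.
So the given relations leave the order of M and K undetermined.

undetermined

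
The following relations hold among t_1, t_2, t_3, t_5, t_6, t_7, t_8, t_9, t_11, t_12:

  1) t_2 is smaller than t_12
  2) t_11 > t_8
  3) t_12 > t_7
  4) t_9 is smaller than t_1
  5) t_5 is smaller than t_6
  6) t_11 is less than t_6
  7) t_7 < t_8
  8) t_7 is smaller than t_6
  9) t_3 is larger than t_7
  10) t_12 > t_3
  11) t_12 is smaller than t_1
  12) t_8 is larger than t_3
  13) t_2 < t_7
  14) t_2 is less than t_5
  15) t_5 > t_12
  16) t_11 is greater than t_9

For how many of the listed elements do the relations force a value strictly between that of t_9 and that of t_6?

1

The relations place t_9 below t_6. An element lies strictly between them when it is forced above t_9 and also forced below t_6.
Above t_9: {t_1, t_11}. Below t_6: {t_2, t_7, t_3, t_12, t_8, t_5, t_11}.
Intersection: {t_11} — 1.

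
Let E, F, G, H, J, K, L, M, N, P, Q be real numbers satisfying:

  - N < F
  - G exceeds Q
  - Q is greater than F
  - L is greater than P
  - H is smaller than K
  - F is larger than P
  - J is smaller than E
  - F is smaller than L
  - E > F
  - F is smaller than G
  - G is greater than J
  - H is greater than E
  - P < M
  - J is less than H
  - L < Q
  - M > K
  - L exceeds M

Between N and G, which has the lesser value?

N < F and F < E give N < E.
With E < H: N < F < E < H.
Then H < K extends the chain to K.
With K < M: N < F < E < H < K < M.
With M < L: N < F < E < H < K < M < L.
With L < Q: N < F < E < H < K < M < L < Q.
With Q < G: N < F < E < H < K < M < L < Q < G.
So N < G; N is the smaller of the two.

N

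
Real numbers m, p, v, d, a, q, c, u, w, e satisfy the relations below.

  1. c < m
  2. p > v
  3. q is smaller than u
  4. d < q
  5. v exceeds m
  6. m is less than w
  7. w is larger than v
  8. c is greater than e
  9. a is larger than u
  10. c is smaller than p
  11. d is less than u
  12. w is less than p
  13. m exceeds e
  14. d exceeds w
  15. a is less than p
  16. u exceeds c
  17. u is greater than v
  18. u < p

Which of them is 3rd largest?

u

Chaining the given pairs: e < c < m < v < w < d < q < u < a < p.
Counting 3 from the largest end gives u.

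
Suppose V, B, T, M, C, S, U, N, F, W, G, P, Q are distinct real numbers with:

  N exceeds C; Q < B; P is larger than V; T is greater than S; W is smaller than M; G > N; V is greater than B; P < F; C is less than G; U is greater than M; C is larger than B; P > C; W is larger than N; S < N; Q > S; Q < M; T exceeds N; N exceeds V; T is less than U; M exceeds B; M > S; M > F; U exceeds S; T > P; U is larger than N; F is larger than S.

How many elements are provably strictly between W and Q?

Chaining upward from Q reaches: B, C, V, N, P, T, F, G, M, U.
Chaining downward from W reaches: S, B, C, V, N.
Strictly between Q and W are those in both lists: B, C, V, N — 4 elements.

4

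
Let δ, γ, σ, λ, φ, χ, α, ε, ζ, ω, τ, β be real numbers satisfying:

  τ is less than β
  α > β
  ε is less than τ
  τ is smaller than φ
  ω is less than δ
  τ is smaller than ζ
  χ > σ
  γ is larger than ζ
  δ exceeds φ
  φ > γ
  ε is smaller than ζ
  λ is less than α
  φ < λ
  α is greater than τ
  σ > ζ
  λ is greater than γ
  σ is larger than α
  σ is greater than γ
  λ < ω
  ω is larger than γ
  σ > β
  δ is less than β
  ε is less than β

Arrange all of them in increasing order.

ε < τ < ζ < γ < φ < λ < ω < δ < β < α < σ < χ

Nothing is placed below ε, so it is least; from there ε < τ; τ < ζ; ζ < γ; γ < φ; φ < λ; λ < ω; ω < δ; δ < β; β < α; α < σ; σ < χ, each given directly.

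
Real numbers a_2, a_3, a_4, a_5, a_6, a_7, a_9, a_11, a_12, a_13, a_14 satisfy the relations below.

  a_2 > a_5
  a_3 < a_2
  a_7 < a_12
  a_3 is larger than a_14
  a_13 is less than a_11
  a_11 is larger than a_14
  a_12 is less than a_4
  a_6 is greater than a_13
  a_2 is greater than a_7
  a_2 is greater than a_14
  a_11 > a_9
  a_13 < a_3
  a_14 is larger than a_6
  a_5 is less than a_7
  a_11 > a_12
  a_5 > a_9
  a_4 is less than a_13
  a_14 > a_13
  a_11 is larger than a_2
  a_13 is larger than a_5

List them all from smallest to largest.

Each adjacent pair is fixed by a given relation: a_9 < a_5; a_5 < a_7; a_7 < a_12; a_12 < a_4; a_4 < a_13; a_13 < a_6; a_6 < a_14; a_14 < a_3; a_3 < a_2; a_2 < a_11. Chaining them end to end gives the full order.

a_9 < a_5 < a_7 < a_12 < a_4 < a_13 < a_6 < a_14 < a_3 < a_2 < a_11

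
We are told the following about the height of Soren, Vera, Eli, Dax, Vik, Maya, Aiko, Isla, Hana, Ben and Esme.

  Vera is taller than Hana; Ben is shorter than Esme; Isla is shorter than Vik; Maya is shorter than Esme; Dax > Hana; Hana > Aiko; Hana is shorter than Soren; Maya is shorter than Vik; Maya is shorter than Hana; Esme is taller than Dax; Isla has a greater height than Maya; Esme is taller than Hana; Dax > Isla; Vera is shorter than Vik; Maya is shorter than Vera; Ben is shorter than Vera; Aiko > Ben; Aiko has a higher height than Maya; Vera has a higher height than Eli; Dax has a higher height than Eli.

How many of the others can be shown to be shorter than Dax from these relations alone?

From Dax the given relations immediately reach Eli, Isla, Hana.
From those, Maya, Aiko — 5 in total.
From those, Ben — 6 in total.
No other element is forced below Dax by the given relations, so the count is 6.

6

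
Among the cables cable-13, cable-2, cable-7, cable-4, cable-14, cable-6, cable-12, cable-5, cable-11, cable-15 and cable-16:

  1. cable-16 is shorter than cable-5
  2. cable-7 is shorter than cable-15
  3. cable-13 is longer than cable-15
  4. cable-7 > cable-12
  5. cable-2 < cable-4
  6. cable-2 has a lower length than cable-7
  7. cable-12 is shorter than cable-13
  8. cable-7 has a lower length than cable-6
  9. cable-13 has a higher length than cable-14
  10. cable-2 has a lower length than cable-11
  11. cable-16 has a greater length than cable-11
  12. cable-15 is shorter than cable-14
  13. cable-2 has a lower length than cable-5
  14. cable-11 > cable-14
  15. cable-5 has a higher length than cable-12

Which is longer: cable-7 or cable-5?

cable-5

cable-7 < cable-15 and cable-15 < cable-14 give cable-7 < cable-14.
With cable-14 < cable-11: cable-7 < cable-15 < cable-14 < cable-11.
Then cable-11 < cable-16 extends the chain to cable-16.
With cable-16 < cable-5: cable-7 < cable-15 < cable-14 < cable-11 < cable-16 < cable-5.
So cable-7 < cable-5; cable-5 is the longer of the two.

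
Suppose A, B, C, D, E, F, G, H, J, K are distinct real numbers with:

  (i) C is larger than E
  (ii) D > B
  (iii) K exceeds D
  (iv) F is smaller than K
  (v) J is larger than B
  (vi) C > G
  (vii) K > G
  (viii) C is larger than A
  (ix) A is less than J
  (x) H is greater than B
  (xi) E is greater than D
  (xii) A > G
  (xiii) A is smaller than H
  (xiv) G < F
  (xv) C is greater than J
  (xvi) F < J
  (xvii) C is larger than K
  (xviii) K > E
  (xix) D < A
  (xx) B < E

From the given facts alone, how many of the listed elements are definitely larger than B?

7

Directly above B: D, H, J, E.
One step further: A, K, C (7 so far).
No other element is forced above B by the given relations, so the count is 7.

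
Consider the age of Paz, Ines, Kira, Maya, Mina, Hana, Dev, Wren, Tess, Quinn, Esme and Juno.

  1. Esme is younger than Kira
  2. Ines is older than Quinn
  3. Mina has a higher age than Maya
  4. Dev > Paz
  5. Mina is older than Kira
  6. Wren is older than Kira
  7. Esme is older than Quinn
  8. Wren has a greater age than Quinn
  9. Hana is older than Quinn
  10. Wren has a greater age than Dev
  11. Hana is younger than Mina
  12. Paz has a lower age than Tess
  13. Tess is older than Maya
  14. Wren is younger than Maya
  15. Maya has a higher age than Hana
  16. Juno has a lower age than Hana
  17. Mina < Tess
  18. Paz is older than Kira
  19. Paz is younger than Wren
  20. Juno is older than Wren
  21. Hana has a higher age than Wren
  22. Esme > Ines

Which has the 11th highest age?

Piecing the relations together gives one ordering: Quinn < Ines < Esme < Kira < Paz < Dev < Wren < Juno < Hana < Maya < Mina < Tess.
Counting 11 from the largest end gives Ines.

Ines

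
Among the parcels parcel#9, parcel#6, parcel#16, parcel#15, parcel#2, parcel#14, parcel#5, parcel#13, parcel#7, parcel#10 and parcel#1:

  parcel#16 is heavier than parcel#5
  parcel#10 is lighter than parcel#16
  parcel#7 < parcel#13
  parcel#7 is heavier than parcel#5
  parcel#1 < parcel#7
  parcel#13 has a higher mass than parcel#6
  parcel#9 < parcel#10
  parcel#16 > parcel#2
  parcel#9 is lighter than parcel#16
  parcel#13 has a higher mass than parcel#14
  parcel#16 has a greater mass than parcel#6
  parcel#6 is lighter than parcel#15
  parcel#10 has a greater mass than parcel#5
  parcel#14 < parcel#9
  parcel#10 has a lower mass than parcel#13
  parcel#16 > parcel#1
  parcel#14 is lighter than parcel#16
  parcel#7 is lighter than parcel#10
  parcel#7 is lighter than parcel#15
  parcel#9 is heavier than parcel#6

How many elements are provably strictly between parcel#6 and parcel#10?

1

The relations place parcel#6 below parcel#10. An element lies strictly between them when it is forced above parcel#6 and also forced below parcel#10.
Above parcel#6: {parcel#9, parcel#15, parcel#16, parcel#13}. Below parcel#10: {parcel#1, parcel#5, parcel#7, parcel#14, parcel#9}.
Intersection: {parcel#9} — 1.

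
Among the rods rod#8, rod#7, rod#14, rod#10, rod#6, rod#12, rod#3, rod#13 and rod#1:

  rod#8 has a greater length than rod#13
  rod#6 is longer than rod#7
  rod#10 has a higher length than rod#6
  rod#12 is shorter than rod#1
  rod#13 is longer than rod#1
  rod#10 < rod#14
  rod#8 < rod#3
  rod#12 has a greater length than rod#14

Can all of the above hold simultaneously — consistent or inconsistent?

Every relation is compatible with rod#7 < rod#6 < rod#10 < rod#14 < rod#12 < rod#1 < rod#13 < rod#8 < rod#3; the set is consistent.

consistent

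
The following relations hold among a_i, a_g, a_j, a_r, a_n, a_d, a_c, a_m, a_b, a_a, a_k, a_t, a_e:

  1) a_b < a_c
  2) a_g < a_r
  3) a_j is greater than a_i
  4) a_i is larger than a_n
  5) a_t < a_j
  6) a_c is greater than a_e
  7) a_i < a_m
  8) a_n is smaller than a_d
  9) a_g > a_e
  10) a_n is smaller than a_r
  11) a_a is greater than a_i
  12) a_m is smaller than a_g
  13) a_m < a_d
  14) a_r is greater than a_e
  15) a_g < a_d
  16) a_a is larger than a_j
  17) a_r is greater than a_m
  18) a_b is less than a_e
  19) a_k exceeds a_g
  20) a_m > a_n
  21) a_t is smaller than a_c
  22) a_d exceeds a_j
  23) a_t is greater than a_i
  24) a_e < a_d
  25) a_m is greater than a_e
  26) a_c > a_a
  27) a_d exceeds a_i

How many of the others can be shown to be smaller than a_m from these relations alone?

4

The elements the relations force below a_m are a_n, a_b, a_e, a_i — no chain reaches any other.
That is 4.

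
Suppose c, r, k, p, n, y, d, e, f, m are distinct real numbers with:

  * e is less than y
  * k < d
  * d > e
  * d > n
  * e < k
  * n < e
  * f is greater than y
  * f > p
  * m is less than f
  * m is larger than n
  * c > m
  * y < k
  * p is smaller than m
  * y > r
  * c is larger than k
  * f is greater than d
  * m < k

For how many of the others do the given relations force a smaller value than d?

7

From d the given relations immediately reach n, e, k.
From those, m, y — 5 in total.
From those, r, p — 7 in total.
Nothing else is reachable below d; 7 in all.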